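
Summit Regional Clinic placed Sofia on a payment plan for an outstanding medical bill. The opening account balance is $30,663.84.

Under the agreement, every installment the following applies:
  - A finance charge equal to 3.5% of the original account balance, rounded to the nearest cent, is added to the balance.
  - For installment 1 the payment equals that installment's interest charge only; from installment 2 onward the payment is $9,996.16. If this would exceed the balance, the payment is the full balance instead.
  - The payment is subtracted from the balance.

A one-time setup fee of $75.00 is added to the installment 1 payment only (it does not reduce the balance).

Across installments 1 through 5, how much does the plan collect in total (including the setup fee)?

$36,104.99

Installment 1: opening $30,663.84; interest $1,073.23 → $31,737.07; payment $1,073.23 (+ $75.00 fee); balance $30,663.84
Installment 2: opening $30,663.84; interest $1,073.23 → $31,737.07; payment $9,996.16; balance $21,740.91
Installment 3: opening $21,740.91; interest $1,073.23 → $22,814.14; payment $9,996.16; balance $12,817.98
Installment 4: opening $12,817.98; interest $1,073.23 → $13,891.21; payment $9,996.16; balance $3,895.05
Installment 5: opening $3,895.05; interest $1,073.23 → $4,968.28; payment $4,968.28; balance $0.00
Total paid: $36,104.99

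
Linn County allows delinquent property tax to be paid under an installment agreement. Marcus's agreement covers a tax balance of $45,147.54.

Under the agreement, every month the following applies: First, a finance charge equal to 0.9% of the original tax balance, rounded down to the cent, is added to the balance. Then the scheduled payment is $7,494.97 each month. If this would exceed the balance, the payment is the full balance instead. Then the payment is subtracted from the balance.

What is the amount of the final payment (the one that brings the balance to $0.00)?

$3,021.96

# | Opening | Interest | Payment | End bal
1 | $45,147.54 | $406.32 | $7,494.97 | $38,058.89
2 | $38,058.89 | $406.32 | $7,494.97 | $30,970.24
3 | $30,970.24 | $406.32 | $7,494.97 | $23,881.59
4 | $23,881.59 | $406.32 | $7,494.97 | $16,792.94
5 | $16,792.94 | $406.32 | $7,494.97 | $9,704.29
6 | $9,704.29 | $406.32 | $7,494.97 | $2,615.64
7 | $2,615.64 | $406.32 | $3,021.96 | $0.00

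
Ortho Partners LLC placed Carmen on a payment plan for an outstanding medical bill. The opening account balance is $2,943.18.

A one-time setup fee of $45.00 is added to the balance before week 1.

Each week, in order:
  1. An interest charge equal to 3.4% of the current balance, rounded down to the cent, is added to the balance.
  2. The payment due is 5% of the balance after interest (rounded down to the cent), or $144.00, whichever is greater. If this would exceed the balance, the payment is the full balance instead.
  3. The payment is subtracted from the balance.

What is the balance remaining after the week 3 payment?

$2,832.30

# | Opening | Interest | Payment | End bal
1 | $2,988.18 | $101.59 | $154.48 | $2,935.29
2 | $2,935.29 | $99.79 | $151.75 | $2,883.33
3 | $2,883.33 | $98.03 | $149.06 | $2,832.30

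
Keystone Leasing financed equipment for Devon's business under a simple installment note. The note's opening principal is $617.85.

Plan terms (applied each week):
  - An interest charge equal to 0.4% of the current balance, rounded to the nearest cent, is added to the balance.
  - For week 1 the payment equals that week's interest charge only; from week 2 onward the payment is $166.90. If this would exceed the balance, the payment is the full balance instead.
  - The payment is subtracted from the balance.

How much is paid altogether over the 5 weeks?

$626.24

# | Opening | Interest | Payment | End bal
1 | $617.85 | $2.47 | $2.47 | $617.85
2 | $617.85 | $2.47 | $166.90 | $453.42
3 | $453.42 | $1.81 | $166.90 | $288.33
4 | $288.33 | $1.15 | $166.90 | $122.58
5 | $122.58 | $0.49 | $123.07 | $0.00
Total paid: $626.24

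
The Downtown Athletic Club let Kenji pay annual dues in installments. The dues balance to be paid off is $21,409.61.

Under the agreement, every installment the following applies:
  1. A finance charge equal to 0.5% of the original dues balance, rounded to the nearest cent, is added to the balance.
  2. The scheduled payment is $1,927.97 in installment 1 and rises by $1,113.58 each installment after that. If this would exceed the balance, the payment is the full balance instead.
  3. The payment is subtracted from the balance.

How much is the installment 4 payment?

# | Opening | Interest | Payment | End bal
1 | $21,409.61 | $107.05 | $1,927.97 | $19,588.69
2 | $19,588.69 | $107.05 | $3,041.55 | $16,654.19
3 | $16,654.19 | $107.05 | $4,155.13 | $12,606.11
4 | $12,606.11 | $107.05 | $5,268.71 | $7,444.45

$5,268.71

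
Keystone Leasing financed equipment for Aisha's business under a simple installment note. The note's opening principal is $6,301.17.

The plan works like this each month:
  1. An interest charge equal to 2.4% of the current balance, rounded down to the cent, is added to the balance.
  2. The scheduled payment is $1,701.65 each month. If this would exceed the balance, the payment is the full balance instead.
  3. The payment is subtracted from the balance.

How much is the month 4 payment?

$1,574.25

Month 1: $6,301.17 +$151.22 interest = $6,452.39; pay $1,701.65 → $4,750.74
Month 2: $4,750.74 +$114.01 interest = $4,864.75; pay $1,701.65 → $3,163.10
Month 3: $3,163.10 +$75.91 interest = $3,239.01; pay $1,701.65 → $1,537.36
Month 4: $1,537.36 +$36.89 interest = $1,574.25; pay $1,574.25 → $0.00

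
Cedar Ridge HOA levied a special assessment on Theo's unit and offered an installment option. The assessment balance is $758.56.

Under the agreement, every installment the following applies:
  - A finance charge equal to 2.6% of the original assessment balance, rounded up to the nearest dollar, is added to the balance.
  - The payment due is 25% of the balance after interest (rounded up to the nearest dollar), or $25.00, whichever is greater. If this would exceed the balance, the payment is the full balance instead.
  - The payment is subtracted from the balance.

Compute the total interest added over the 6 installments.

$120.00

# | Opening | Interest | Payment | End bal
1 | $758.56 | $20.00 | $195.00 | $583.56
2 | $583.56 | $20.00 | $151.00 | $452.56
3 | $452.56 | $20.00 | $119.00 | $353.56
4 | $353.56 | $20.00 | $94.00 | $279.56
5 | $279.56 | $20.00 | $75.00 | $224.56
6 | $224.56 | $20.00 | $62.00 | $182.56
Total interest: $20.00 + $20.00 + $20.00 + $20.00 + $20.00 + $20.00 = $120.00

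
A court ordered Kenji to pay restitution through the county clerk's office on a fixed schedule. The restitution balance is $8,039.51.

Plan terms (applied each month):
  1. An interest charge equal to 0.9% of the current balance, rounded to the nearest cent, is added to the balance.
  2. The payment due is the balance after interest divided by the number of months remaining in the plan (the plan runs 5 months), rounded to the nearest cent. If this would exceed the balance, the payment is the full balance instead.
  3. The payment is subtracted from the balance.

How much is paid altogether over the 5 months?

$8,259.21

# | Opening | Interest | Payment | End bal
1 | $8,039.51 | $72.36 | $1,622.37 | $6,489.50
2 | $6,489.50 | $58.41 | $1,636.98 | $4,910.93
3 | $4,910.93 | $44.20 | $1,651.71 | $3,303.42
4 | $3,303.42 | $29.73 | $1,666.58 | $1,666.57
5 | $1,666.57 | $15.00 | $1,681.57 | $0.00
Total paid: $8,259.21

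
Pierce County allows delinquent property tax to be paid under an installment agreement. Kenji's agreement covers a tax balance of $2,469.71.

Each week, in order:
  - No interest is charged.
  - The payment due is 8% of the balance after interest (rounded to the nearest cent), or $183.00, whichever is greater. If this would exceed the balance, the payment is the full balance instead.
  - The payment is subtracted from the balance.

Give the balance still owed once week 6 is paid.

$1,357.13

# | Opening | Payment | End bal
1 | $2,469.71 | $197.58 | $2,272.13
2 | $2,272.13 | $183.00 | $2,089.13
3 | $2,089.13 | $183.00 | $1,906.13
4 | $1,906.13 | $183.00 | $1,723.13
5 | $1,723.13 | $183.00 | $1,540.13
6 | $1,540.13 | $183.00 | $1,357.13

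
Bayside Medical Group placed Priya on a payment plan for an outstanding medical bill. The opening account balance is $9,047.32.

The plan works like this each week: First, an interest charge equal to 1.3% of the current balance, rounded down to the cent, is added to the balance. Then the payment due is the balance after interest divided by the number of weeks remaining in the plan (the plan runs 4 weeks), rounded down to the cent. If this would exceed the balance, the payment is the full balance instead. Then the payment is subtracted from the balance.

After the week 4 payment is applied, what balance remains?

# | Opening | Interest | Payment | End bal
1 | $9,047.32 | $117.61 | $2,291.23 | $6,873.70
2 | $6,873.70 | $89.35 | $2,321.01 | $4,642.04
3 | $4,642.04 | $60.34 | $2,351.19 | $2,351.19
4 | $2,351.19 | $30.56 | $2,381.75 | $0.00

$0.00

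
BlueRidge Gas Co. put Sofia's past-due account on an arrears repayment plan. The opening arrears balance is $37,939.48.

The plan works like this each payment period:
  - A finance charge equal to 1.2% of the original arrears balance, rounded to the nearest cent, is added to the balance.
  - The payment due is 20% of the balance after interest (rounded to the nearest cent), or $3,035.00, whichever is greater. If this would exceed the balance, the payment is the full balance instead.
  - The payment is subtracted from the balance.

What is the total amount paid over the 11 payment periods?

Payment period 1: $37,939.48 +$455.27 interest = $38,394.75; pay $7,678.95 → $30,715.80
Payment period 2: $30,715.80 +$455.27 interest = $31,171.07; pay $6,234.21 → $24,936.86
Payment period 3: $24,936.86 +$455.27 interest = $25,392.13; pay $5,078.43 → $20,313.70
Payment period 4: $20,313.70 +$455.27 interest = $20,768.97; pay $4,153.79 → $16,615.18
Payment period 5: $16,615.18 +$455.27 interest = $17,070.45; pay $3,414.09 → $13,656.36
Payment period 6: $13,656.36 +$455.27 interest = $14,111.63; pay $3,035.00 → $11,076.63
Payment period 7: $11,076.63 +$455.27 interest = $11,531.90; pay $3,035.00 → $8,496.90
Payment period 8: $8,496.90 +$455.27 interest = $8,952.17; pay $3,035.00 → $5,917.17
Payment period 9: $5,917.17 +$455.27 interest = $6,372.44; pay $3,035.00 → $3,337.44
Payment period 10: $3,337.44 +$455.27 interest = $3,792.71; pay $3,035.00 → $757.71
Payment period 11: $757.71 +$455.27 interest = $1,212.98; pay $1,212.98 → $0.00
Total paid: $42,947.45

$42,947.45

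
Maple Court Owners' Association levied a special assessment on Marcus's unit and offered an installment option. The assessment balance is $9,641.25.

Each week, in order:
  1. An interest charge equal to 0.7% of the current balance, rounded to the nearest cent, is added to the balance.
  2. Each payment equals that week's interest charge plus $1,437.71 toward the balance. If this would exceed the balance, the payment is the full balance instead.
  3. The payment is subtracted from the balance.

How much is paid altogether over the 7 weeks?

Week 1: $9,641.25 +$67.49 interest = $9,708.74; pay $1,505.20 → $8,203.54
Week 2: $8,203.54 +$57.42 interest = $8,260.96; pay $1,495.13 → $6,765.83
Week 3: $6,765.83 +$47.36 interest = $6,813.19; pay $1,485.07 → $5,328.12
Week 4: $5,328.12 +$37.30 interest = $5,365.42; pay $1,475.01 → $3,890.41
Week 5: $3,890.41 +$27.23 interest = $3,917.64; pay $1,464.94 → $2,452.70
Week 6: $2,452.70 +$17.17 interest = $2,469.87; pay $1,454.88 → $1,014.99
Week 7: $1,014.99 +$7.10 interest = $1,022.09; pay $1,022.09 → $0.00
Total paid: $9,902.32

$9,902.32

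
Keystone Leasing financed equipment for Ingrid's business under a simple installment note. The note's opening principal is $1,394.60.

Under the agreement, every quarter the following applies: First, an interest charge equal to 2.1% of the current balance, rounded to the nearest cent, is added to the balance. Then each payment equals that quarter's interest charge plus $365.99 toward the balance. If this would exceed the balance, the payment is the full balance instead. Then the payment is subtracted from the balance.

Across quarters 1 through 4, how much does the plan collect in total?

$1,465.64

Quarter 1: opening $1,394.60; interest $29.29 → $1,423.89; payment $395.28; balance $1,028.61
Quarter 2: opening $1,028.61; interest $21.60 → $1,050.21; payment $387.59; balance $662.62
Quarter 3: opening $662.62; interest $13.92 → $676.54; payment $379.91; balance $296.63
Quarter 4: opening $296.63; interest $6.23 → $302.86; payment $302.86; balance $0.00
Total paid: $1,465.64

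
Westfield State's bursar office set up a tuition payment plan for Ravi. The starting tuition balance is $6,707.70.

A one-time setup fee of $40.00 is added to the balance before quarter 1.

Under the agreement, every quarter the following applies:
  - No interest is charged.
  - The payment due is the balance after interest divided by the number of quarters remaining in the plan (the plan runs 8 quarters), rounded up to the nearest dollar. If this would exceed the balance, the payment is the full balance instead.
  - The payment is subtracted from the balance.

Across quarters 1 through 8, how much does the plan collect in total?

# | Opening | Payment | End bal
1 | $6,747.70 | $844.00 | $5,903.70
2 | $5,903.70 | $844.00 | $5,059.70
3 | $5,059.70 | $844.00 | $4,215.70
4 | $4,215.70 | $844.00 | $3,371.70
5 | $3,371.70 | $843.00 | $2,528.70
6 | $2,528.70 | $843.00 | $1,685.70
7 | $1,685.70 | $843.00 | $842.70
8 | $842.70 | $842.70 | $0.00
Total paid: $6,747.70

$6,747.70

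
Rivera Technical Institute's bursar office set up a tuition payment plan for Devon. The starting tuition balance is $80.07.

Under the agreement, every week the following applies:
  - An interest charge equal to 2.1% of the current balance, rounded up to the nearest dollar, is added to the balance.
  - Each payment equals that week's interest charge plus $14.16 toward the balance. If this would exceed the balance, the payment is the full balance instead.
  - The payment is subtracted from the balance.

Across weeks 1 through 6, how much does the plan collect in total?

Week 1: $80.07 +$2.00 interest = $82.07; pay $16.16 → $65.91
Week 2: $65.91 +$2.00 interest = $67.91; pay $16.16 → $51.75
Week 3: $51.75 +$2.00 interest = $53.75; pay $16.16 → $37.59
Week 4: $37.59 +$1.00 interest = $38.59; pay $15.16 → $23.43
Week 5: $23.43 +$1.00 interest = $24.43; pay $15.16 → $9.27
Week 6: $9.27 +$1.00 interest = $10.27; pay $10.27 → $0.00
Total paid: $89.07

$89.07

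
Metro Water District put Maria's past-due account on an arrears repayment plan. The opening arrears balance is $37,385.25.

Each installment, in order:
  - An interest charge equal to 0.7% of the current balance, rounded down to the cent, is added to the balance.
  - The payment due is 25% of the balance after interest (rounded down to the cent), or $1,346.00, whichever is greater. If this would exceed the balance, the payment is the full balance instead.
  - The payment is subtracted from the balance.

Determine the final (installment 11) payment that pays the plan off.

$1,293.50

Installment 1: opening $37,385.25; interest $261.69 → $37,646.94; payment $9,411.73; balance $28,235.21
Installment 2: opening $28,235.21; interest $197.64 → $28,432.85; payment $7,108.21; balance $21,324.64
Installment 3: opening $21,324.64; interest $149.27 → $21,473.91; payment $5,368.47; balance $16,105.44
Installment 4: opening $16,105.44; interest $112.73 → $16,218.17; payment $4,054.54; balance $12,163.63
Installment 5: opening $12,163.63; interest $85.14 → $12,248.77; payment $3,062.19; balance $9,186.58
Installment 6: opening $9,186.58; interest $64.30 → $9,250.88; payment $2,312.72; balance $6,938.16
Installment 7: opening $6,938.16; interest $48.56 → $6,986.72; payment $1,746.68; balance $5,240.04
Installment 8: opening $5,240.04; interest $36.68 → $5,276.72; payment $1,346.00; balance $3,930.72
Installment 9: opening $3,930.72; interest $27.51 → $3,958.23; payment $1,346.00; balance $2,612.23
Installment 10: opening $2,612.23; interest $18.28 → $2,630.51; payment $1,346.00; balance $1,284.51
Installment 11: opening $1,284.51; interest $8.99 → $1,293.50; payment $1,293.50; balance $0.00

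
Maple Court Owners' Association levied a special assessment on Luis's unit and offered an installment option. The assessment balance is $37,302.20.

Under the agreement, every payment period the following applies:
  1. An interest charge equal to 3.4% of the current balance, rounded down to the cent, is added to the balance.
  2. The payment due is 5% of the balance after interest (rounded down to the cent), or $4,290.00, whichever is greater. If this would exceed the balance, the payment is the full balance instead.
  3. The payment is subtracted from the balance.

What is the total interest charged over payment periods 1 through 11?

$7,682.86

Payment period 1: $37,302.20 +$1,268.27 interest = $38,570.47; pay $4,290.00 → $34,280.47
Payment period 2: $34,280.47 +$1,165.53 interest = $35,446.00; pay $4,290.00 → $31,156.00
Payment period 3: $31,156.00 +$1,059.30 interest = $32,215.30; pay $4,290.00 → $27,925.30
Payment period 4: $27,925.30 +$949.46 interest = $28,874.76; pay $4,290.00 → $24,584.76
Payment period 5: $24,584.76 +$835.88 interest = $25,420.64; pay $4,290.00 → $21,130.64
Payment period 6: $21,130.64 +$718.44 interest = $21,849.08; pay $4,290.00 → $17,559.08
Payment period 7: $17,559.08 +$597.00 interest = $18,156.08; pay $4,290.00 → $13,866.08
Payment period 8: $13,866.08 +$471.44 interest = $14,337.52; pay $4,290.00 → $10,047.52
Payment period 9: $10,047.52 +$341.61 interest = $10,389.13; pay $4,290.00 → $6,099.13
Payment period 10: $6,099.13 +$207.37 interest = $6,306.50; pay $4,290.00 → $2,016.50
Payment period 11: $2,016.50 +$68.56 interest = $2,085.06; pay $2,085.06 → $0.00
Total interest: $1,268.27 + $1,165.53 + $1,059.30 + $949.46 + $835.88 + $718.44 + $597.00 + $471.44 + $341.61 + $207.37 + $68.56 = $7,682.86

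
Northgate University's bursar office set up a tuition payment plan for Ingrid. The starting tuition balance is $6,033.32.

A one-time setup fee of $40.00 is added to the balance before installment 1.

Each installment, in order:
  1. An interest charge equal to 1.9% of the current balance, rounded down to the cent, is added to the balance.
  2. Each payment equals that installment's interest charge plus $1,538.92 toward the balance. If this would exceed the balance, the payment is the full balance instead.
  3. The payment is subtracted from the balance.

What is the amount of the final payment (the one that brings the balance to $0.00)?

$1,484.23

Installment 1: $6,073.32 +$115.39 interest = $6,188.71; pay $1,654.31 → $4,534.40
Installment 2: $4,534.40 +$86.15 interest = $4,620.55; pay $1,625.07 → $2,995.48
Installment 3: $2,995.48 +$56.91 interest = $3,052.39; pay $1,595.83 → $1,456.56
Installment 4: $1,456.56 +$27.67 interest = $1,484.23; pay $1,484.23 → $0.00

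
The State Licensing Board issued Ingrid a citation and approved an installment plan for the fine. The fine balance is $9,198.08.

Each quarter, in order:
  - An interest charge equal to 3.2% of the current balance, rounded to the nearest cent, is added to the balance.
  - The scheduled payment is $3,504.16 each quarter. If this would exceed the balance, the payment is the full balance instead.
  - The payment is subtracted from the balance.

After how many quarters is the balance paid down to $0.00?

3

Quarter 1: opening $9,198.08; interest $294.34 → $9,492.42; payment $3,504.16; balance $5,988.26
Quarter 2: opening $5,988.26; interest $191.62 → $6,179.88; payment $3,504.16; balance $2,675.72
Quarter 3: opening $2,675.72; interest $85.62 → $2,761.34; payment $2,761.34; balance $0.00
Balance reaches $0.00 in quarter 3.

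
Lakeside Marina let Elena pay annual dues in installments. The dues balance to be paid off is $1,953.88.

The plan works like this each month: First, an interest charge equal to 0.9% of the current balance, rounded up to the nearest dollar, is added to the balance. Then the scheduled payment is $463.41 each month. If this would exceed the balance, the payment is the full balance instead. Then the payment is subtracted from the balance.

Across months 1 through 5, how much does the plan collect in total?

Month 1: $1,953.88 +$18.00 interest = $1,971.88; pay $463.41 → $1,508.47
Month 2: $1,508.47 +$14.00 interest = $1,522.47; pay $463.41 → $1,059.06
Month 3: $1,059.06 +$10.00 interest = $1,069.06; pay $463.41 → $605.65
Month 4: $605.65 +$6.00 interest = $611.65; pay $463.41 → $148.24
Month 5: $148.24 +$2.00 interest = $150.24; pay $150.24 → $0.00
Total paid: $2,003.88

$2,003.88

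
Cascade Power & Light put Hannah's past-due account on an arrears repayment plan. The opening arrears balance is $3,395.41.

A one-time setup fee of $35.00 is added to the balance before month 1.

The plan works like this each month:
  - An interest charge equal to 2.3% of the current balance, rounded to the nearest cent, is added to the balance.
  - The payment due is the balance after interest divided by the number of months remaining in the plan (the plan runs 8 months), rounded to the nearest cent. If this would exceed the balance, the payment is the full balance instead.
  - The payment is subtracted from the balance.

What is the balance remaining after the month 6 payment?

$982.97

# | Opening | Interest | Payment | End bal
1 | $3,430.41 | $78.90 | $438.66 | $3,070.65
2 | $3,070.65 | $70.62 | $448.75 | $2,692.52
3 | $2,692.52 | $61.93 | $459.08 | $2,295.37
4 | $2,295.37 | $52.79 | $469.63 | $1,878.53
5 | $1,878.53 | $43.21 | $480.44 | $1,441.30
6 | $1,441.30 | $33.15 | $491.48 | $982.97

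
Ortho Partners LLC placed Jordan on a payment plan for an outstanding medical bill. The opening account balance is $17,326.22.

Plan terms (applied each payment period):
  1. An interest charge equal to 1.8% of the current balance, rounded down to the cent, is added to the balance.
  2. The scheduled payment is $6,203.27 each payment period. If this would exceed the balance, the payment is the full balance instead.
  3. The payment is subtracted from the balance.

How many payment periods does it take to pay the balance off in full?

3

Payment period 1: opening $17,326.22; interest $311.87 → $17,638.09; payment $6,203.27; balance $11,434.82
Payment period 2: opening $11,434.82; interest $205.82 → $11,640.64; payment $6,203.27; balance $5,437.37
Payment period 3: opening $5,437.37; interest $97.87 → $5,535.24; payment $5,535.24; balance $0.00
Balance reaches $0.00 in payment period 3.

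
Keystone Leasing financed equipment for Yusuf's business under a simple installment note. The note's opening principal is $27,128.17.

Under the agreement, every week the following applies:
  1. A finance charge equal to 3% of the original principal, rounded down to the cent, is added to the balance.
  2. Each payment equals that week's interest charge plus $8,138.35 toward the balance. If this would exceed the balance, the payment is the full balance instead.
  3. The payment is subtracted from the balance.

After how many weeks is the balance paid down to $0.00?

Week 1: opening $27,128.17; interest $813.84 → $27,942.01; payment $8,952.19; balance $18,989.82
Week 2: opening $18,989.82; interest $813.84 → $19,803.66; payment $8,952.19; balance $10,851.47
Week 3: opening $10,851.47; interest $813.84 → $11,665.31; payment $8,952.19; balance $2,713.12
Week 4: opening $2,713.12; interest $813.84 → $3,526.96; payment $3,526.96; balance $0.00
Balance reaches $0.00 in week 4.

4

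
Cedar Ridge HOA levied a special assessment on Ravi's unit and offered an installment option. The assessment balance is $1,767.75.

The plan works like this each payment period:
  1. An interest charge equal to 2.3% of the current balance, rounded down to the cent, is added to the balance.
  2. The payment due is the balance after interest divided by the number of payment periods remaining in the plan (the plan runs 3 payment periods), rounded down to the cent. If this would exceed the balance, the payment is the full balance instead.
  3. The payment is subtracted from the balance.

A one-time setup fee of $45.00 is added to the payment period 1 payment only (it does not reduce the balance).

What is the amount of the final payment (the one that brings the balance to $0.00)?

Payment period 1: opening $1,767.75; interest $40.65 → $1,808.40; payment $602.80 (+ $45.00 fee); balance $1,205.60
Payment period 2: opening $1,205.60; interest $27.72 → $1,233.32; payment $616.66; balance $616.66
Payment period 3: opening $616.66; interest $14.18 → $630.84; payment $630.84; balance $0.00

$630.84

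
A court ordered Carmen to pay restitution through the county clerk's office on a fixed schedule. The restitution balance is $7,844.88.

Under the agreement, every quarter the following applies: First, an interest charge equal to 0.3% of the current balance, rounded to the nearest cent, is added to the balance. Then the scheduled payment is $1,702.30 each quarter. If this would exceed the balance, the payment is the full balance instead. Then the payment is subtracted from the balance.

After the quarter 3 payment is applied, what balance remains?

$2,793.46

Quarter 1: opening $7,844.88; interest $23.53 → $7,868.41; payment $1,702.30; balance $6,166.11
Quarter 2: opening $6,166.11; interest $18.50 → $6,184.61; payment $1,702.30; balance $4,482.31
Quarter 3: opening $4,482.31; interest $13.45 → $4,495.76; payment $1,702.30; balance $2,793.46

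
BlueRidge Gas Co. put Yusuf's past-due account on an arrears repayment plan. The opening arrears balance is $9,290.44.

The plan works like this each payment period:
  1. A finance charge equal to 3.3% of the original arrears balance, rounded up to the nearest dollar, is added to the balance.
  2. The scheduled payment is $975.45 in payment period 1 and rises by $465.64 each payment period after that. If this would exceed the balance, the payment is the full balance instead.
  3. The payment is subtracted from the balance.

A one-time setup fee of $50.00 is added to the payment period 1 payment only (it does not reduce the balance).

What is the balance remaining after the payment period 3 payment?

$5,888.17

Payment period 1: opening $9,290.44; interest $307.00 → $9,597.44; payment $975.45 (+ $50.00 fee); balance $8,621.99
Payment period 2: opening $8,621.99; interest $307.00 → $8,928.99; payment $1,441.09; balance $7,487.90
Payment period 3: opening $7,487.90; interest $307.00 → $7,794.90; payment $1,906.73; balance $5,888.17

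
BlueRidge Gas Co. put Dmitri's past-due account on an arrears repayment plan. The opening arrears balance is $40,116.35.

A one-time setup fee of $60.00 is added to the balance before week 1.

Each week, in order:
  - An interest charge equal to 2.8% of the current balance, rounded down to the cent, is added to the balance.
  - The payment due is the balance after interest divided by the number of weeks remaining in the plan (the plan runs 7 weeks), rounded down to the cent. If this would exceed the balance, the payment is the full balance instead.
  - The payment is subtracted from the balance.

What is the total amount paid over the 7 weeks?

Week 1: $40,176.35 +$1,124.93 interest = $41,301.28; pay $5,900.18 → $35,401.10
Week 2: $35,401.10 +$991.23 interest = $36,392.33; pay $6,065.38 → $30,326.95
Week 3: $30,326.95 +$849.15 interest = $31,176.10; pay $6,235.22 → $24,940.88
Week 4: $24,940.88 +$698.34 interest = $25,639.22; pay $6,409.80 → $19,229.42
Week 5: $19,229.42 +$538.42 interest = $19,767.84; pay $6,589.28 → $13,178.56
Week 6: $13,178.56 +$368.99 interest = $13,547.55; pay $6,773.77 → $6,773.78
Week 7: $6,773.78 +$189.66 interest = $6,963.44; pay $6,963.44 → $0.00
Total paid: $44,937.07

$44,937.07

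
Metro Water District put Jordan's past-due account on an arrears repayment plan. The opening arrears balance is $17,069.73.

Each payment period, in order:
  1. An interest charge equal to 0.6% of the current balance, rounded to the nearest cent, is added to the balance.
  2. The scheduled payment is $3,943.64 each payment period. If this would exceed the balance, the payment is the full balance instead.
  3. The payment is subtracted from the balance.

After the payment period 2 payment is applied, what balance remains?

Payment period 1: $17,069.73 +$102.42 interest = $17,172.15; pay $3,943.64 → $13,228.51
Payment period 2: $13,228.51 +$79.37 interest = $13,307.88; pay $3,943.64 → $9,364.24

$9,364.24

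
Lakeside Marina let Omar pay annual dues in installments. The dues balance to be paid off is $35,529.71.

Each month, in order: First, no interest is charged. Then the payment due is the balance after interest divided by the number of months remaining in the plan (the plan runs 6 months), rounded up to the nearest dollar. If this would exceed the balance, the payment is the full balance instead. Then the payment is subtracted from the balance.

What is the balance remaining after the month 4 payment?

$11,841.71

Month 1: opening $35,529.71; payment $5,922.00; balance $29,607.71
Month 2: opening $29,607.71; payment $5,922.00; balance $23,685.71
Month 3: opening $23,685.71; payment $5,922.00; balance $17,763.71
Month 4: opening $17,763.71; payment $5,922.00; balance $11,841.71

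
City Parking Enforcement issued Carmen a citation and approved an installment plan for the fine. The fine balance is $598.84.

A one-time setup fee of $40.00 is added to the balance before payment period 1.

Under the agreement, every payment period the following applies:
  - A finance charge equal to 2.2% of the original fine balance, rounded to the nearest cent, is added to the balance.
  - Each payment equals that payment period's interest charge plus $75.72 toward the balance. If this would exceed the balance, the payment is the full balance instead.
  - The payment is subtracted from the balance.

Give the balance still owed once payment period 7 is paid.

$108.80

Payment period 1: $638.84 +$13.17 interest = $652.01; pay $88.89 → $563.12
Payment period 2: $563.12 +$13.17 interest = $576.29; pay $88.89 → $487.40
Payment period 3: $487.40 +$13.17 interest = $500.57; pay $88.89 → $411.68
Payment period 4: $411.68 +$13.17 interest = $424.85; pay $88.89 → $335.96
Payment period 5: $335.96 +$13.17 interest = $349.13; pay $88.89 → $260.24
Payment period 6: $260.24 +$13.17 interest = $273.41; pay $88.89 → $184.52
Payment period 7: $184.52 +$13.17 interest = $197.69; pay $88.89 → $108.80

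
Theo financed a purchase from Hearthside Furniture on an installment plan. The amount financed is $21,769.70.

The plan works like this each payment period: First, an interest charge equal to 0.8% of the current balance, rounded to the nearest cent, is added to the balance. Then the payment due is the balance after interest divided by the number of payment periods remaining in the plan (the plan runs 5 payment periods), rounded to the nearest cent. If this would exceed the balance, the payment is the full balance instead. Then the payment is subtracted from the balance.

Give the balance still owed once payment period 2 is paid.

Payment period 1: opening $21,769.70; interest $174.16 → $21,943.86; payment $4,388.77; balance $17,555.09
Payment period 2: opening $17,555.09; interest $140.44 → $17,695.53; payment $4,423.88; balance $13,271.65

$13,271.65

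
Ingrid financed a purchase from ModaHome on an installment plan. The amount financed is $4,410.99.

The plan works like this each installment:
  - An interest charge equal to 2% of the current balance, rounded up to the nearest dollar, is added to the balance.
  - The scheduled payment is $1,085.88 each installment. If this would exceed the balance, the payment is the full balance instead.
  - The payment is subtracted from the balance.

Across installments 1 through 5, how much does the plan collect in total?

$4,651.99

# | Opening | Interest | Payment | End bal
1 | $4,410.99 | $89.00 | $1,085.88 | $3,414.11
2 | $3,414.11 | $69.00 | $1,085.88 | $2,397.23
3 | $2,397.23 | $48.00 | $1,085.88 | $1,359.35
4 | $1,359.35 | $28.00 | $1,085.88 | $301.47
5 | $301.47 | $7.00 | $308.47 | $0.00
Total paid: $4,651.99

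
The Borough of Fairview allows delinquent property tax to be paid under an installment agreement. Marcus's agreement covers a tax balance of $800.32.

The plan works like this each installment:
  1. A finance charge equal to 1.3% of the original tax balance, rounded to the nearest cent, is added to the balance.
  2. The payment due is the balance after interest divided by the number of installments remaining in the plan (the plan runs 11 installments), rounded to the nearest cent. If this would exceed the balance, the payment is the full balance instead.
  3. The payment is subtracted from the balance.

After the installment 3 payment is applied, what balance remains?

Installment 1: opening $800.32; interest $10.40 → $810.72; payment $73.70; balance $737.02
Installment 2: opening $737.02; interest $10.40 → $747.42; payment $74.74; balance $672.68
Installment 3: opening $672.68; interest $10.40 → $683.08; payment $75.90; balance $607.18

$607.18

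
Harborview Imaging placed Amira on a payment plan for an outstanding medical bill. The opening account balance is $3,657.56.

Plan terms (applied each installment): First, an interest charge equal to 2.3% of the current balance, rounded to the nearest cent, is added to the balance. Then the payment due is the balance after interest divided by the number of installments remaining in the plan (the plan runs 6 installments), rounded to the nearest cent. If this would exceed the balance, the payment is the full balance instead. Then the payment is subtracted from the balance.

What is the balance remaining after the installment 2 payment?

Installment 1: $3,657.56 +$84.12 interest = $3,741.68; pay $623.61 → $3,118.07
Installment 2: $3,118.07 +$71.72 interest = $3,189.79; pay $637.96 → $2,551.83

$2,551.83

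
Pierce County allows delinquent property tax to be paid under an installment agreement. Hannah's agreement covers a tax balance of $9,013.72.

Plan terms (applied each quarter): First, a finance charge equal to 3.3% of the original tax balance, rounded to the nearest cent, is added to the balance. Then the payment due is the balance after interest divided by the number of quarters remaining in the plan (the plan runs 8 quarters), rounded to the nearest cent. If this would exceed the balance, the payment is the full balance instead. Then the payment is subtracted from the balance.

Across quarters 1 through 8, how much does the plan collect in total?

# | Opening | Interest | Payment | End bal
1 | $9,013.72 | $297.45 | $1,163.90 | $8,147.27
2 | $8,147.27 | $297.45 | $1,206.39 | $7,238.33
3 | $7,238.33 | $297.45 | $1,255.96 | $6,279.82
4 | $6,279.82 | $297.45 | $1,315.45 | $5,261.82
5 | $5,261.82 | $297.45 | $1,389.82 | $4,169.45
6 | $4,169.45 | $297.45 | $1,488.97 | $2,977.93
7 | $2,977.93 | $297.45 | $1,637.69 | $1,637.69
8 | $1,637.69 | $297.45 | $1,935.14 | $0.00
Total paid: $11,393.32

$11,393.32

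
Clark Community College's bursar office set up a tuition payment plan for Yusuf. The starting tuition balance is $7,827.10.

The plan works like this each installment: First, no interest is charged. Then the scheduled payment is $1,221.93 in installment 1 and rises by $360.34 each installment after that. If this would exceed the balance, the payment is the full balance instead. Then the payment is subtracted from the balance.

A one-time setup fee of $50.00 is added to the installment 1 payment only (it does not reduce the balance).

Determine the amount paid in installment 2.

$1,582.27

Installment 1: $7,827.10 − $1,221.93 (+ $50.00 fee) → $6,605.17
Installment 2: $6,605.17 − $1,582.27 → $5,022.90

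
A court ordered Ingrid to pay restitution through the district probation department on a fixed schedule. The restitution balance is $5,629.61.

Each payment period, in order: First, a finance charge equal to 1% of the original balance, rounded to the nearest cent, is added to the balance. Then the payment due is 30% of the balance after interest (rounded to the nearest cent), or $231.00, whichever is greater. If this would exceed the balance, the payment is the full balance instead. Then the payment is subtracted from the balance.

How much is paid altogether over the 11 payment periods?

$6,248.91

# | Opening | Interest | Payment | End bal
1 | $5,629.61 | $56.30 | $1,705.77 | $3,980.14
2 | $3,980.14 | $56.30 | $1,210.93 | $2,825.51
3 | $2,825.51 | $56.30 | $864.54 | $2,017.27
4 | $2,017.27 | $56.30 | $622.07 | $1,451.50
5 | $1,451.50 | $56.30 | $452.34 | $1,055.46
6 | $1,055.46 | $56.30 | $333.53 | $778.23
7 | $778.23 | $56.30 | $250.36 | $584.17
8 | $584.17 | $56.30 | $231.00 | $409.47
9 | $409.47 | $56.30 | $231.00 | $234.77
10 | $234.77 | $56.30 | $231.00 | $60.07
11 | $60.07 | $56.30 | $116.37 | $0.00
Total paid: $6,248.91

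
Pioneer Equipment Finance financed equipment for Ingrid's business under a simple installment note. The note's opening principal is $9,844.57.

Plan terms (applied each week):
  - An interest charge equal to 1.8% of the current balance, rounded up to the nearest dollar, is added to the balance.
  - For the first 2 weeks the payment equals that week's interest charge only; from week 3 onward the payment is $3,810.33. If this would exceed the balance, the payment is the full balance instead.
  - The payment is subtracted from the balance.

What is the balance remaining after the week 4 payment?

$2,513.91

Week 1: $9,844.57 +$178.00 interest = $10,022.57; pay $178.00 → $9,844.57
Week 2: $9,844.57 +$178.00 interest = $10,022.57; pay $178.00 → $9,844.57
Week 3: $9,844.57 +$178.00 interest = $10,022.57; pay $3,810.33 → $6,212.24
Week 4: $6,212.24 +$112.00 interest = $6,324.24; pay $3,810.33 → $2,513.91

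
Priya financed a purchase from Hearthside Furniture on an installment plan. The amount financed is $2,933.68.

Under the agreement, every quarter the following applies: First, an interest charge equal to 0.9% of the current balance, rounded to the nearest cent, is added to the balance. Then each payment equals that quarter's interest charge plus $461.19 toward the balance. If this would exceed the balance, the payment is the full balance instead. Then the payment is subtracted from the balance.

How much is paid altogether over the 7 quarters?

# | Opening | Interest | Payment | End bal
1 | $2,933.68 | $26.40 | $487.59 | $2,472.49
2 | $2,472.49 | $22.25 | $483.44 | $2,011.30
3 | $2,011.30 | $18.10 | $479.29 | $1,550.11
4 | $1,550.11 | $13.95 | $475.14 | $1,088.92
5 | $1,088.92 | $9.80 | $470.99 | $627.73
6 | $627.73 | $5.65 | $466.84 | $166.54
7 | $166.54 | $1.50 | $168.04 | $0.00
Total paid: $3,031.33

$3,031.33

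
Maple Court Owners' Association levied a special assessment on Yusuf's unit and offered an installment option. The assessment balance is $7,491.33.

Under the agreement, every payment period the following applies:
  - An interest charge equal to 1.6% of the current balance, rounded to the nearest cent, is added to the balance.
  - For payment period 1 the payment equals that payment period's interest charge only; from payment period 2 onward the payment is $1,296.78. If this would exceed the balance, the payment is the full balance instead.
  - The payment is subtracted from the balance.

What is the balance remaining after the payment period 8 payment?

Payment period 1: opening $7,491.33; interest $119.86 → $7,611.19; payment $119.86; balance $7,491.33
Payment period 2: opening $7,491.33; interest $119.86 → $7,611.19; payment $1,296.78; balance $6,314.41
Payment period 3: opening $6,314.41; interest $101.03 → $6,415.44; payment $1,296.78; balance $5,118.66
Payment period 4: opening $5,118.66; interest $81.90 → $5,200.56; payment $1,296.78; balance $3,903.78
Payment period 5: opening $3,903.78; interest $62.46 → $3,966.24; payment $1,296.78; balance $2,669.46
Payment period 6: opening $2,669.46; interest $42.71 → $2,712.17; payment $1,296.78; balance $1,415.39
Payment period 7: opening $1,415.39; interest $22.65 → $1,438.04; payment $1,296.78; balance $141.26
Payment period 8: opening $141.26; interest $2.26 → $143.52; payment $143.52; balance $0.00

$0.00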